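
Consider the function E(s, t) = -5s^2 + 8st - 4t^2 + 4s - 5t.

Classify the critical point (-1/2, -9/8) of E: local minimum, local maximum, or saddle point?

The Hessian of E is constant: H = [[-10, 8], [8, -8]].
det(H) = (-10)·(-8) − 8² = 16.
det(H) > 0 and tr(H) = -18 < 0, so H is negative definite and the point is a local maximum.

local maximum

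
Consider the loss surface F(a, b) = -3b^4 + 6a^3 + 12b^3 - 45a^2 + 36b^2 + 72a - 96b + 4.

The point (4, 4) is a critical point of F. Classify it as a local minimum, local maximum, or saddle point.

The mixed partial ∂²F/∂a∂b is 0, so the Hessian at any point is diag(F_aa, F_bb) = diag(18(2a - 5), 36(-b^2 + 2b + 2)).
At (4, 4): H = diag(54, -216).
The eigenvalues have opposite signs, so H is indefinite: a saddle point.

saddle point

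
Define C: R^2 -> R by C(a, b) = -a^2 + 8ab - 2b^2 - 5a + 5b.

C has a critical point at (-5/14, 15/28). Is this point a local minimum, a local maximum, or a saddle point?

saddle point

The Hessian of C is constant: H = [[-2, 8], [8, -4]].
det(H) = (-2)·(-4) − 8² = -56.
Since det(H) < 0, H is indefinite and the critical point is a saddle point.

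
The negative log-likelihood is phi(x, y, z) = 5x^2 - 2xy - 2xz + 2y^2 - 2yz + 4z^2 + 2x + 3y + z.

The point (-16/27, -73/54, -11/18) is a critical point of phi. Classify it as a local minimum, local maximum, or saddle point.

local minimum

The Hessian is constant: H = [[10, -2, -2], [-2, 4, -2], [-2, -2, 8]].
Leading principal minors: Δ₁ = 10, Δ₂ = 36, Δ₃ = 216.
All leading minors are positive, so H is positive definite: a local minimum.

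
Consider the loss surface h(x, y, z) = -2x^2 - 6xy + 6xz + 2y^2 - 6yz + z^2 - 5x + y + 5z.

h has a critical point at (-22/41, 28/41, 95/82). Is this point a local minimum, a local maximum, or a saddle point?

saddle point

The Hessian is constant: H = [[-4, -6, 6], [-6, 4, -6], [6, -6, 2]].
Leading principal minors: Δ₁ = -4, Δ₂ = -52, Δ₃ = 328.
The minors fit neither the all-positive nor the alternating-sign pattern, so H is indefinite: a saddle point.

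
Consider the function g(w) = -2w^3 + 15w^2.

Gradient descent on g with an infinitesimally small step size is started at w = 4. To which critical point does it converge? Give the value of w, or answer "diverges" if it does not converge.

0

g'(w) = -6w(w - 5), so g'(4) = 24.
Gradient descent moves in the -g' direction, i.e. w is decreasing.
The nearest critical point in that direction is w = 0, where g'' = 30 > 0 (a local minimum). The iterate converges there.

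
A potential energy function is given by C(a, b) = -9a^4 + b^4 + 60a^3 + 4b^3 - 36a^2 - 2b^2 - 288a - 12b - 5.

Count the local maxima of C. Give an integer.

C separates as a function of a plus a function of b, so ∇C=0 decouples.
∂C/∂a = -36(a - 4)(a - 2)(a + 1) = 0 at a ∈ {-1, 2, 4}; ∂C/∂b = 4(b - 1)(b + 1)(b + 3) = 0 at b ∈ {-3, -1, 1}.
The Hessian is diagonal: diag(C_aa, C_bb). Second derivatives: C_aa(-1)=-540, C_aa(2)=216, C_aa(4)=-360; C_bb(-3)=32, C_bb(-1)=-16, C_bb(1)=32.
Local maxima occur where both diagonal entries negative: (-1, -1), (4, -1). Count: 2.

2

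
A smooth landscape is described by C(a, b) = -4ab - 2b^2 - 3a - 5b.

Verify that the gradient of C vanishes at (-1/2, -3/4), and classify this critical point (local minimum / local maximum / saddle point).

∇C = (-4b - 3, -4a - 4b - 5); substituting (-1/2, -3/4) gives ∇C = (0, 0), so (-1/2, -3/4) is indeed a critical point.
The Hessian of C is constant: H = [[0, -4], [-4, -4]].
det(H) = 0·(-4) − (-4)² = -16.
Since det(H) < 0, H is indefinite and the critical point is a saddle point.

saddle point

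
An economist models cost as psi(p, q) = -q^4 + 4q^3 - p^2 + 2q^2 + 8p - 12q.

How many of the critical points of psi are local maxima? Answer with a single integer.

psi separates as a function of p plus a function of q, so ∇psi=0 decouples.
∂psi/∂p = -2(p - 4) = 0 at p ∈ {4}; ∂psi/∂q = -4(q - 3)(q - 1)(q + 1) = 0 at q ∈ {-1, 1, 3}.
The Hessian is diagonal: diag(psi_pp, psi_qq). Second derivatives: psi_pp(4)=-2; psi_qq(-1)=-32, psi_qq(1)=16, psi_qq(3)=-32.
Local maxima occur where both diagonal entries negative: (4, -1), (4, 3). Count: 2.

2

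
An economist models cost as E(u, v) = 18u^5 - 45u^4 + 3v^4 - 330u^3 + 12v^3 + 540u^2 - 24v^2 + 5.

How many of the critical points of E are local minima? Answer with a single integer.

E separates as a function of u plus a function of v, so ∇E=0 decouples.
∂E/∂u = 90u(u - 4)(u - 1)(u + 3) = 0 at u ∈ {-3, 0, 1, 4}; ∂E/∂v = 12v(v - 1)(v + 4) = 0 at v ∈ {-4, 0, 1}.
The Hessian is diagonal: diag(E_uu, E_vv). Second derivatives: E_uu(-3)=-7560, E_uu(0)=1080, E_uu(1)=-1080, E_uu(4)=7560; E_vv(-4)=240, E_vv(0)=-48, E_vv(1)=60.
Local minima occur where both diagonal entries positive: (0, -4), (0, 1), (4, -4), (4, 1). Count: 4.

4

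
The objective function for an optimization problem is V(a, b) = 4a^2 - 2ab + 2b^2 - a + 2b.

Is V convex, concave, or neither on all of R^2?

convex

V is quadratic, so its Hessian is the constant matrix H = [[8, -2], [-2, 4]].
det(H) = 28, tr(H) = 12.
det(H) > 0 and tr(H) > 0, so H is positive definite everywhere: convex.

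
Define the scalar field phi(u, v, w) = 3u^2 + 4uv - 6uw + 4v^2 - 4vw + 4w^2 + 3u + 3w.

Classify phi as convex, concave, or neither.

phi is quadratic, so its Hessian is the constant matrix H = [[6, 4, -6], [4, 8, -4], [-6, -4, 8]].
Leading principal minors: 6, 32, 64.
All positive ⇒ H ≻ 0 ⇒ convex.

convex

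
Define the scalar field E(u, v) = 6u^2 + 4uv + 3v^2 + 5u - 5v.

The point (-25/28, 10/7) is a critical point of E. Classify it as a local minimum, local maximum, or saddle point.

local minimum

The Hessian of E is constant: H = [[12, 4], [4, 6]].
det(H) = 12·6 − 4² = 56.
det(H) > 0 and tr(H) = 18 > 0, so H is positive definite and the point is a local minimum.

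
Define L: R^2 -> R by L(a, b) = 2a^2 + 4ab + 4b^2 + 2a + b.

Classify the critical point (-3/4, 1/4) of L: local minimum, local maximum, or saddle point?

The Hessian of L is constant: H = [[4, 4], [4, 8]].
det(H) = 4·8 − 4² = 16.
det(H) > 0 and tr(H) = 12 > 0, so H is positive definite and the point is a local minimum.

local minimum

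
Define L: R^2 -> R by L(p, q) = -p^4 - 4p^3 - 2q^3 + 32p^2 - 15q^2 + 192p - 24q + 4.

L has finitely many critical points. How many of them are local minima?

1

L separates as a function of p plus a function of q, so ∇L=0 decouples.
∂L/∂p = -4(p - 4)(p + 3)(p + 4) = 0 at p ∈ {-4, -3, 4}; ∂L/∂q = -6(q + 1)(q + 4) = 0 at q ∈ {-4, -1}.
The Hessian is diagonal: diag(L_pp, L_qq). Second derivatives: L_pp(-4)=-32, L_pp(-3)=28, L_pp(4)=-224; L_qq(-4)=18, L_qq(-1)=-18.
Local minima occur where both diagonal entries positive: (-3, -4). Count: 1.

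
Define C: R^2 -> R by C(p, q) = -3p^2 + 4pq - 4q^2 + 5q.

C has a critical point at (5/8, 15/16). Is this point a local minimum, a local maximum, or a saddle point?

local maximum

The Hessian of C is constant: H = [[-6, 4], [4, -8]].
det(H) = (-6)·(-8) − 4² = 32.
det(H) > 0 and tr(H) = -14 < 0, so H is negative definite and the point is a local maximum.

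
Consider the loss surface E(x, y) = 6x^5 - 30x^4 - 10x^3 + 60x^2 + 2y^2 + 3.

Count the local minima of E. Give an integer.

2

E separates as a function of x plus a function of y, so ∇E=0 decouples.
∂E/∂x = 30x(x - 4)(x - 1)(x + 1) = 0 at x ∈ {-1, 0, 1, 4}; ∂E/∂y = 4y = 0 at y ∈ {0}.
The Hessian is diagonal: diag(E_xx, E_yy). Second derivatives: E_xx(-1)=-300, E_xx(0)=120, E_xx(1)=-180, E_xx(4)=1800; E_yy(0)=4.
Local minima occur where both diagonal entries positive: (0, 0), (4, 0). Count: 2.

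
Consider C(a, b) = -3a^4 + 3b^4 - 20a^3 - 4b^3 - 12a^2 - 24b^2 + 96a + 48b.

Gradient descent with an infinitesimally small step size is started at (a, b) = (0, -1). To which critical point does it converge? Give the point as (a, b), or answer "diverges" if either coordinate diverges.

C is separable, so gradient descent decouples: a follows -∂C/∂a, b follows -∂C/∂b.
∂C/∂a = -12(a - 1)(a + 2)(a + 4); at a=0 this is 96, so a decreases.
∂C/∂b = 12(b - 2)(b - 1)(b + 2); at b=-1 this is 72, so b decreases.
a converges to its nearest critical value -2 (a local min of the a-part); b converges to -2. The iterate converges to (-2, -2).

(-2, -2)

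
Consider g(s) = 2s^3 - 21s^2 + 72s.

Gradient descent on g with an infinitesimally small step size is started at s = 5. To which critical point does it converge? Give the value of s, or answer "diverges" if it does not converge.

g'(s) = 6(s - 4)(s - 3), so g'(5) = 12.
Gradient descent moves in the -g' direction, i.e. s is decreasing.
The nearest critical point in that direction is s = 4, where g'' = 6 > 0 (a local minimum). The iterate converges there.

4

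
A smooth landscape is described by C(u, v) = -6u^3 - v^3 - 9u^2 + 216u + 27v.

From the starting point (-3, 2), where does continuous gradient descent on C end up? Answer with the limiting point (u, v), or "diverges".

(-4, -3)

C is separable, so gradient descent decouples: u follows -∂C/∂u, v follows -∂C/∂v.
∂C/∂u = -18(u - 3)(u + 4); at u=-3 this is 108, so u decreases.
∂C/∂v = -3(v - 3)(v + 3); at v=2 this is 15, so v decreases.
u converges to its nearest critical value -4 (a local min of the u-part); v converges to -3. The iterate converges to (-4, -3).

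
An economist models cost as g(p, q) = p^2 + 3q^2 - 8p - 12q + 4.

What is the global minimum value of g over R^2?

g(p,q) separates as A(p) + B(q) + 4, so its minimum is min A + min B + 4.
A'(p) = 2p - 8 vanishes at p ∈ {4}; B'(q) = 6q - 12 vanishes at q ∈ {2}.
Local minima of A (where A''>0): A(4)=-16. Local minima of B: B(2)=-12.
So the global minimum of g is A(4) + B(2) + 4 = -16 − 12 + 4 = -24, attained at (4, 2).

-24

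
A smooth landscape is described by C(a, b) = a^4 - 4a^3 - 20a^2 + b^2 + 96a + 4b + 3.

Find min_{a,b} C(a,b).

C(a,b) separates as P(a) + Q(b) + 3, so its minimum is min P + min Q + 3.
P'(a) = 4(a - 4)(a - 2)(a + 3) vanishes at a ∈ {-3, 2, 4}; Q'(b) = 2b + 4 vanishes at b ∈ {-2}.
Local minima of P (where P''>0): P(-3)=-279, P(4)=64. Local minima of Q: Q(-2)=-4.
So the global minimum of C is P(-3) + Q(-2) + 3 = -279 − 4 + 3 = -280, attained at (-3, -2).

-280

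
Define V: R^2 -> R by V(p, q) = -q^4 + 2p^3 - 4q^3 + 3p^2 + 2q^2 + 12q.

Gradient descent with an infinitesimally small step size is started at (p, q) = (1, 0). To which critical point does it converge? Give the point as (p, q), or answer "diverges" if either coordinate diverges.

(0, -1)

V is separable, so gradient descent decouples: p follows -∂V/∂p, q follows -∂V/∂q.
∂V/∂p = 6p(p + 1); at p=1 this is 12, so p decreases.
∂V/∂q = -4(q - 1)(q + 1)(q + 3); at q=0 this is 12, so q decreases.
p converges to its nearest critical value 0 (a local min of the p-part); q converges to -1. The iterate converges to (0, -1).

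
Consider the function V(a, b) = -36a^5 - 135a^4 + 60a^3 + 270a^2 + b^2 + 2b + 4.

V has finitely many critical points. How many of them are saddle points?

2

V separates as a function of a plus a function of b, so ∇V=0 decouples.
∂V/∂a = -180a(a - 1)(a + 1)(a + 3) = 0 at a ∈ {-3, -1, 0, 1}; ∂V/∂b = 2(b + 1) = 0 at b ∈ {-1}.
The Hessian is diagonal: diag(V_aa, V_bb). Second derivatives: V_aa(-3)=4320, V_aa(-1)=-720, V_aa(0)=540, V_aa(1)=-1440; V_bb(-1)=2.
Saddle points occur where the two diagonal entries have opposite signs: (-1, -1), (1, -1). Count: 2.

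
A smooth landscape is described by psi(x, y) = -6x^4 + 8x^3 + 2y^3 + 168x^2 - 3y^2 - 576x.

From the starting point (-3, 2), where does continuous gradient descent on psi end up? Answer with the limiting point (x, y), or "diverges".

psi is separable, so gradient descent decouples: x follows -∂psi/∂x, y follows -∂psi/∂y.
∂psi/∂x = -24(x - 3)(x - 2)(x + 4); at x=-3 this is -720, so x increases.
∂psi/∂y = 6y(y - 1); at y=2 this is 12, so y decreases.
x converges to its nearest critical value 2 (a local min of the x-part); y converges to 1. The iterate converges to (2, 1).

(2, 1)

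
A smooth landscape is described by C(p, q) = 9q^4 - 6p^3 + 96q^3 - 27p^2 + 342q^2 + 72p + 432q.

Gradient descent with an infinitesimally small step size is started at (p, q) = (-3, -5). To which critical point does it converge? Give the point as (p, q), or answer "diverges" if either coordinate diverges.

(-4, -4)

C is separable, so gradient descent decouples: p follows -∂C/∂p, q follows -∂C/∂q.
∂C/∂p = -18(p - 1)(p + 4); at p=-3 this is 72, so p decreases.
∂C/∂q = 36(q + 1)(q + 3)(q + 4); at q=-5 this is -288, so q increases.
p converges to its nearest critical value -4 (a local min of the p-part); q converges to -4. The iterate converges to (-4, -4).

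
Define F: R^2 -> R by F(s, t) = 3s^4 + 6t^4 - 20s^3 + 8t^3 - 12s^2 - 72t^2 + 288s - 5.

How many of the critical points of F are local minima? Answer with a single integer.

F separates as a function of s plus a function of t, so ∇F=0 decouples.
∂F/∂s = 12(s - 4)(s - 3)(s + 2) = 0 at s ∈ {-2, 3, 4}; ∂F/∂t = 24t(t - 2)(t + 3) = 0 at t ∈ {-3, 0, 2}.
The Hessian is diagonal: diag(F_ss, F_tt). Second derivatives: F_ss(-2)=360, F_ss(3)=-60, F_ss(4)=72; F_tt(-3)=360, F_tt(0)=-144, F_tt(2)=240.
Local minima occur where both diagonal entries positive: (-2, -3), (-2, 2), (4, -3), (4, 2). Count: 4.

4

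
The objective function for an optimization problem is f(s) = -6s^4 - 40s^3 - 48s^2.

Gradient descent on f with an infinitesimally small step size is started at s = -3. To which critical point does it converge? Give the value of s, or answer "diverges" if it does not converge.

f'(s) = -24s(s + 1)(s + 4), so f'(-3) = -144.
Gradient descent moves in the -f' direction, i.e. s is increasing.
The nearest critical point in that direction is s = -1, where f'' = 72 > 0 (a local minimum). The iterate converges there.

-1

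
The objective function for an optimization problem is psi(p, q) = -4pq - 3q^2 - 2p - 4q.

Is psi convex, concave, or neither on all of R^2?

psi is quadratic, so its Hessian is the constant matrix H = [[0, -4], [-4, -6]].
det(H) = -16, tr(H) = -6.
det(H) < 0, so H is indefinite: neither convex nor concave.

neither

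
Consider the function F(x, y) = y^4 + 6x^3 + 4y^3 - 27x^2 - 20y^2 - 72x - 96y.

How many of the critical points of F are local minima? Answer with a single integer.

2

F separates as a function of x plus a function of y, so ∇F=0 decouples.
∂F/∂x = 18(x - 4)(x + 1) = 0 at x ∈ {-1, 4}; ∂F/∂y = 4(y - 3)(y + 2)(y + 4) = 0 at y ∈ {-4, -2, 3}.
The Hessian is diagonal: diag(F_xx, F_yy). Second derivatives: F_xx(-1)=-90, F_xx(4)=90; F_yy(-4)=56, F_yy(-2)=-40, F_yy(3)=140.
Local minima occur where both diagonal entries positive: (4, -4), (4, 3). Count: 2.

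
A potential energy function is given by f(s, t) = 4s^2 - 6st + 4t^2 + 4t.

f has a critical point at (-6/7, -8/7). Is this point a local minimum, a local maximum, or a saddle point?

local minimum

The Hessian of f is constant: H = [[8, -6], [-6, 8]].
det(H) = 8·8 − (-6)² = 28.
det(H) > 0 and tr(H) = 16 > 0, so H is positive definite and the point is a local minimum.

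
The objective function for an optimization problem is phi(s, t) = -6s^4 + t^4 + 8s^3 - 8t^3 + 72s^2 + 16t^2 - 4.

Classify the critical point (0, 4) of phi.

local minimum

The mixed partial ∂²phi/∂s∂t is 0, so the Hessian at any point is diag(phi_ss, phi_tt) = diag(24(-3s^2 + 2s + 6), 4(3t^2 - 12t + 8)).
At (0, 4): H = diag(144, 32).
Both eigenvalues are positive, so H is positive definite: a local minimum.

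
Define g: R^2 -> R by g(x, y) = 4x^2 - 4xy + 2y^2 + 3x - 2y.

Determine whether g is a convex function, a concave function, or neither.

g is quadratic, so its Hessian is the constant matrix H = [[8, -4], [-4, 4]].
det(H) = 16, tr(H) = 12.
det(H) > 0 and tr(H) > 0, so H is positive definite everywhere: convex.

convex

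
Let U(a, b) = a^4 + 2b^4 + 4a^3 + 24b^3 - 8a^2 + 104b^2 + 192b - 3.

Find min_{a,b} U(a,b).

-259

U(a,b) separates as P(a) + Q(b) − 3, so its minimum is min P + min Q − 3.
P'(a) = 4a(a - 1)(a + 4) vanishes at a ∈ {-4, 0, 1}; Q'(b) = 8(b + 2)(b + 3)(b + 4) vanishes at b ∈ {-4, -3, -2}.
Local minima of P (where P''>0): P(-4)=-128, P(1)=-3. Local minima of Q: Q(-4)=-128, Q(-2)=-128.
So the global minimum of U is P(-4) + Q(-4) − 3 = -128 − 128 − 3 = -259, attained at (-4, -4).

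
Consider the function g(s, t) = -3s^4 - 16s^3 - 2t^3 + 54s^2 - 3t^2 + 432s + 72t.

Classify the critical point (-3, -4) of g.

The mixed partial ∂²g/∂s∂t is 0, so the Hessian at any point is diag(g_ss, g_tt) = diag(12(-3s^2 - 8s + 9), -6(2t + 1)).
At (-3, -4): H = diag(72, 42).
Both eigenvalues are positive, so H is positive definite: a local minimum.

local minimum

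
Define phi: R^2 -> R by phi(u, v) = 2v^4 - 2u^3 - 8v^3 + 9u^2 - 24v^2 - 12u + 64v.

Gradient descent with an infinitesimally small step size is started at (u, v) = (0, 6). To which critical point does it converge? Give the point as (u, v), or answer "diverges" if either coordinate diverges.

(1, 4)

phi is separable, so gradient descent decouples: u follows -∂phi/∂u, v follows -∂phi/∂v.
∂phi/∂u = -6(u - 2)(u - 1); at u=0 this is -12, so u increases.
∂phi/∂v = 8(v - 4)(v - 1)(v + 2); at v=6 this is 640, so v decreases.
u converges to its nearest critical value 1 (a local min of the u-part); v converges to 4. The iterate converges to (1, 4).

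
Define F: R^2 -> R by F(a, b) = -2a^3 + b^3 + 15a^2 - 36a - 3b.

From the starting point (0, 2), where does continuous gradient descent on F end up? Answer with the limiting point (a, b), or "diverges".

(2, 1)

F is separable, so gradient descent decouples: a follows -∂F/∂a, b follows -∂F/∂b.
∂F/∂a = -6(a - 3)(a - 2); at a=0 this is -36, so a increases.
∂F/∂b = 3(b - 1)(b + 1); at b=2 this is 9, so b decreases.
a converges to its nearest critical value 2 (a local min of the a-part); b converges to 1. The iterate converges to (2, 1).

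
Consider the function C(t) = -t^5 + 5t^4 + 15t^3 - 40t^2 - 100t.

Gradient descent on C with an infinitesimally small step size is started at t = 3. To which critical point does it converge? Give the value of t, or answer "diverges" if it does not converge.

2

C'(t) = -5(t - 5)(t - 2)(t + 1)(t + 2), so C'(3) = 200.
Gradient descent moves in the -C' direction, i.e. t is decreasing.
The nearest critical point in that direction is t = 2, where C'' = 180 > 0 (a local minimum). The iterate converges there.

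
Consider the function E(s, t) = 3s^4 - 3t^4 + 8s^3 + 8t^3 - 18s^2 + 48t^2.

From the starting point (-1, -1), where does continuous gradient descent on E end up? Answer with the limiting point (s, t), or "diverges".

(-3, 0)

E is separable, so gradient descent decouples: s follows -∂E/∂s, t follows -∂E/∂t.
∂E/∂s = 12s(s - 1)(s + 3); at s=-1 this is 48, so s decreases.
∂E/∂t = -12t(t - 4)(t + 2); at t=-1 this is -60, so t increases.
s converges to its nearest critical value -3 (a local min of the s-part); t converges to 0. The iterate converges to (-3, 0).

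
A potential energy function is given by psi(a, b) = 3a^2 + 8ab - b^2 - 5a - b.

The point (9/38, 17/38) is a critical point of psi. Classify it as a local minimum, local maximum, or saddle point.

The Hessian of psi is constant: H = [[6, 8], [8, -2]].
det(H) = 6·(-2) − 8² = -76.
Since det(H) < 0, H is indefinite and the critical point is a saddle point.

saddle point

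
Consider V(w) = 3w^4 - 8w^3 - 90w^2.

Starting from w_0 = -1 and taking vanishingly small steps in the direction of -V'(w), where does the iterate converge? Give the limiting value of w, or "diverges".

-3

V'(w) = 12w(w - 5)(w + 3), so V'(-1) = 144.
Gradient descent moves in the -V' direction, i.e. w is decreasing.
The nearest critical point in that direction is w = -3, where V'' = 288 > 0 (a local minimum). The iterate converges there.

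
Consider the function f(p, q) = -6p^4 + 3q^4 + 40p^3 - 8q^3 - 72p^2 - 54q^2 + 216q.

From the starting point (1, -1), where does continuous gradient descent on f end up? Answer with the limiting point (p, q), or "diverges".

(2, -3)

f is separable, so gradient descent decouples: p follows -∂f/∂p, q follows -∂f/∂q.
∂f/∂p = -24p(p - 3)(p - 2); at p=1 this is -48, so p increases.
∂f/∂q = 12(q - 3)(q - 2)(q + 3); at q=-1 this is 288, so q decreases.
p converges to its nearest critical value 2 (a local min of the p-part); q converges to -3. The iterate converges to (2, -3).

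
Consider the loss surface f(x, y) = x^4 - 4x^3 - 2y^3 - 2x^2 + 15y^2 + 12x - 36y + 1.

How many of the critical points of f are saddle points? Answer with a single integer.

f separates as a function of x plus a function of y, so ∇f=0 decouples.
∂f/∂x = 4(x - 3)(x - 1)(x + 1) = 0 at x ∈ {-1, 1, 3}; ∂f/∂y = -6(y - 3)(y - 2) = 0 at y ∈ {2, 3}.
The Hessian is diagonal: diag(f_xx, f_yy). Second derivatives: f_xx(-1)=32, f_xx(1)=-16, f_xx(3)=32; f_yy(2)=6, f_yy(3)=-6.
Saddle points occur where the two diagonal entries have opposite signs: (-1, 3), (1, 2), (3, 3). Count: 3.

3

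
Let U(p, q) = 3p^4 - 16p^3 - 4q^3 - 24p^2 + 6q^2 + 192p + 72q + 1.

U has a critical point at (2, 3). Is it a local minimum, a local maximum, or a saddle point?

local maximum

The mixed partial ∂²U/∂p∂q is 0, so the Hessian at any point is diag(U_pp, U_qq) = diag(12(3p^2 - 8p - 4), 12(-2q + 1)).
At (2, 3): H = diag(-96, -60).
Both eigenvalues are negative, so H is negative definite: a local maximum.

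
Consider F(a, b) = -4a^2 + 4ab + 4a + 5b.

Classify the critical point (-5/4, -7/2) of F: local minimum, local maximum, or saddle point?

The Hessian of F is constant: H = [[-8, 4], [4, 0]].
det(H) = (-8)·0 − 4² = -16.
Since det(H) < 0, H is indefinite and the critical point is a saddle point.

saddle point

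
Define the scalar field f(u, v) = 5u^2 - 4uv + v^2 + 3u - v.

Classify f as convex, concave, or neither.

f is quadratic, so its Hessian is the constant matrix H = [[10, -4], [-4, 2]].
det(H) = 4, tr(H) = 12.
det(H) > 0 and tr(H) > 0, so H is positive definite everywhere: convex.

convex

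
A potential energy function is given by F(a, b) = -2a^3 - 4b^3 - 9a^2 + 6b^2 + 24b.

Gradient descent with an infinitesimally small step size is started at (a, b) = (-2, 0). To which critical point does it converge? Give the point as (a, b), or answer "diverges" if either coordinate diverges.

F is separable, so gradient descent decouples: a follows -∂F/∂a, b follows -∂F/∂b.
∂F/∂a = -6a(a + 3); at a=-2 this is 12, so a decreases.
∂F/∂b = -12(b - 2)(b + 1); at b=0 this is 24, so b decreases.
a converges to its nearest critical value -3 (a local min of the a-part); b converges to -1. The iterate converges to (-3, -1).

(-3, -1)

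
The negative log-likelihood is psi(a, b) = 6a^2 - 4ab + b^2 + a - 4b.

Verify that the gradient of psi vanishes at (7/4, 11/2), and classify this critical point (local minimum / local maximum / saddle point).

local minimum

∇psi = (12a - 4b + 1, -4a + 2b - 4); substituting (7/4, 11/2) gives ∇psi = (0, 0), so (7/4, 11/2) is indeed a critical point.
The Hessian of psi is constant: H = [[12, -4], [-4, 2]].
det(H) = 12·2 − (-4)² = 8.
det(H) > 0 and tr(H) = 14 > 0, so H is positive definite and the point is a local minimum.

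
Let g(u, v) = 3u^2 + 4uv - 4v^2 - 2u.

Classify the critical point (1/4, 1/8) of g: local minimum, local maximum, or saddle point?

The Hessian of g is constant: H = [[6, 4], [4, -8]].
det(H) = 6·(-8) − 4² = -64.
Since det(H) < 0, H is indefinite and the critical point is a saddle point.

saddle point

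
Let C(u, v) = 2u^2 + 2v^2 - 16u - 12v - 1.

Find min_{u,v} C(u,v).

C(u,v) separates as P(u) + Q(v) − 1, so its minimum is min P + min Q − 1.
P'(u) = 4u - 16 vanishes at u ∈ {4}; Q'(v) = 4v - 12 vanishes at v ∈ {3}.
Local minima of P (where P''>0): P(4)=-32. Local minima of Q: Q(3)=-18.
So the global minimum of C is P(4) + Q(3) − 1 = -32 − 18 − 1 = -51, attained at (4, 3).

-51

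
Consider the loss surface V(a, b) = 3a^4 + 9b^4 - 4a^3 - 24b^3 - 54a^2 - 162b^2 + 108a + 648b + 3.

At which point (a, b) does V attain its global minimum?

V(a,b) separates as P(a) + Q(b) + 3, so its minimum is min P + min Q + 3.
P'(a) = 12(a - 3)(a - 1)(a + 3) vanishes at a ∈ {-3, 1, 3}; Q'(b) = 36(b - 3)(b - 2)(b + 3) vanishes at b ∈ {-3, 2, 3}.
Local minima of P (where P''>0): P(-3)=-459, P(3)=-27. Local minima of Q: Q(-3)=-2025, Q(3)=567.
So the global minimum of V is P(-3) + Q(-3) + 3 = -459 − 2025 + 3 = -2481, attained at (-3, -3).

(-3, -3)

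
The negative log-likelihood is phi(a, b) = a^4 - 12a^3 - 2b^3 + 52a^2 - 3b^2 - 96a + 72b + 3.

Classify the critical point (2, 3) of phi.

saddle point

The mixed partial ∂²phi/∂a∂b is 0, so the Hessian at any point is diag(phi_aa, phi_bb) = diag(4(3a^2 - 18a + 26), -6(2b + 1)).
At (2, 3): H = diag(8, -42).
The eigenvalues have opposite signs, so H is indefinite: a saddle point.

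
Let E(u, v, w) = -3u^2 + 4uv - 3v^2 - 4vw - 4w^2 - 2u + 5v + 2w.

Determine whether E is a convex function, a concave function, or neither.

E is quadratic, so its Hessian is the constant matrix H = [[-6, 4, 0], [4, -6, -4], [0, -4, -8]].
Leading principal minors: -6, 20, -64.
Signs alternate −, +, − ⇒ H ≺ 0 ⇒ concave.

concave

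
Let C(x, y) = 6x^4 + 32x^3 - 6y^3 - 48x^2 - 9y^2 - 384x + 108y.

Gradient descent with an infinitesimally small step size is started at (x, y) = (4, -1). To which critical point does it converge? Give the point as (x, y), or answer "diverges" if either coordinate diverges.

(2, -3)

C is separable, so gradient descent decouples: x follows -∂C/∂x, y follows -∂C/∂y.
∂C/∂x = 24(x - 2)(x + 2)(x + 4); at x=4 this is 2304, so x decreases.
∂C/∂y = -18(y - 2)(y + 3); at y=-1 this is 108, so y decreases.
x converges to its nearest critical value 2 (a local min of the x-part); y converges to -3. The iterate converges to (2, -3).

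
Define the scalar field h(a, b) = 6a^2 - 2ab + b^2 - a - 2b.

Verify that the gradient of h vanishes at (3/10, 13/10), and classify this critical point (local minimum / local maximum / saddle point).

∇h = (12a - 2b - 1, -2a + 2b - 2); substituting (3/10, 13/10) gives ∇h = (0, 0), so (3/10, 13/10) is indeed a critical point.
The Hessian of h is constant: H = [[12, -2], [-2, 2]].
det(H) = 12·2 − (-2)² = 20.
det(H) > 0 and tr(H) = 14 > 0, so H is positive definite and the point is a local minimum.

local minimum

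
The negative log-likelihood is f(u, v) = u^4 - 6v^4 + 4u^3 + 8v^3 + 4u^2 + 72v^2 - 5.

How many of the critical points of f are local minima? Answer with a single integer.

f separates as a function of u plus a function of v, so ∇f=0 decouples.
∂f/∂u = 4u(u + 1)(u + 2) = 0 at u ∈ {-2, -1, 0}; ∂f/∂v = -24v(v - 3)(v + 2) = 0 at v ∈ {-2, 0, 3}.
The Hessian is diagonal: diag(f_uu, f_vv). Second derivatives: f_uu(-2)=8, f_uu(-1)=-4, f_uu(0)=8; f_vv(-2)=-240, f_vv(0)=144, f_vv(3)=-360.
Local minima occur where both diagonal entries positive: (-2, 0), (0, 0). Count: 2.

2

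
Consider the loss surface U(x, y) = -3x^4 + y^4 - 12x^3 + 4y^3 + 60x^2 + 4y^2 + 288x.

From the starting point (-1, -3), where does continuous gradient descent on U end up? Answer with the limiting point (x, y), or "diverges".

(-2, -2)

U is separable, so gradient descent decouples: x follows -∂U/∂x, y follows -∂U/∂y.
∂U/∂x = -12(x - 3)(x + 2)(x + 4); at x=-1 this is 144, so x decreases.
∂U/∂y = 4y(y + 1)(y + 2); at y=-3 this is -24, so y increases.
x converges to its nearest critical value -2 (a local min of the x-part); y converges to -2. The iterate converges to (-2, -2).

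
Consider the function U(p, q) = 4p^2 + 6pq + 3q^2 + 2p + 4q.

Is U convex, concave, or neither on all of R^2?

U is quadratic, so its Hessian is the constant matrix H = [[8, 6], [6, 6]].
det(H) = 12, tr(H) = 14.
det(H) > 0 and tr(H) > 0, so H is positive definite everywhere: convex.

convex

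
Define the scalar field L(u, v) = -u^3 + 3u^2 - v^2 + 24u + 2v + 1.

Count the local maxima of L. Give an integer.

L separates as a function of u plus a function of v, so ∇L=0 decouples.
∂L/∂u = -3(u - 4)(u + 2) = 0 at u ∈ {-2, 4}; ∂L/∂v = -2(v - 1) = 0 at v ∈ {1}.
The Hessian is diagonal: diag(L_uu, L_vv). Second derivatives: L_uu(-2)=18, L_uu(4)=-18; L_vv(1)=-2.
Local maxima occur where both diagonal entries negative: (4, 1). Count: 1.

1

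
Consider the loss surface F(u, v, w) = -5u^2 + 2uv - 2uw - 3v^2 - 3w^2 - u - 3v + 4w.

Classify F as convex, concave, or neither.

F is quadratic, so its Hessian is the constant matrix H = [[-10, 2, -2], [2, -6, 0], [-2, 0, -6]].
Leading principal minors: -10, 56, -312.
Signs alternate −, +, − ⇒ H ≺ 0 ⇒ concave.

concave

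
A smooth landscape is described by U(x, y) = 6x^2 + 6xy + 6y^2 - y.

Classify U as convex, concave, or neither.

U is quadratic, so its Hessian is the constant matrix H = [[12, 6], [6, 12]].
det(H) = 108, tr(H) = 24.
det(H) > 0 and tr(H) > 0, so H is positive definite everywhere: convex.

convex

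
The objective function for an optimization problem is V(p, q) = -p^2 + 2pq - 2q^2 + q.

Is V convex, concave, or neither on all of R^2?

V is quadratic, so its Hessian is the constant matrix H = [[-2, 2], [2, -4]].
det(H) = 4, tr(H) = -6.
det(H) > 0 and tr(H) < 0, so H is negative definite everywhere: concave.

concave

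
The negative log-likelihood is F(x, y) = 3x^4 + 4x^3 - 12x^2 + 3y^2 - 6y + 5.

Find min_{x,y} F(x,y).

F(x,y) separates as P(x) + Q(y) + 5, so its minimum is min P + min Q + 5.
P'(x) = 12x(x - 1)(x + 2) vanishes at x ∈ {-2, 0, 1}; Q'(y) = 6y - 6 vanishes at y ∈ {1}.
Local minima of P (where P''>0): P(-2)=-32, P(1)=-5. Local minima of Q: Q(1)=-3.
So the global minimum of F is P(-2) + Q(1) + 5 = -32 − 3 + 5 = -30, attained at (-2, 1).

-30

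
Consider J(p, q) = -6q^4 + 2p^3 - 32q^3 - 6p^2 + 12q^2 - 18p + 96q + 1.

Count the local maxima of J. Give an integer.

J separates as a function of p plus a function of q, so ∇J=0 decouples.
∂J/∂p = 6(p - 3)(p + 1) = 0 at p ∈ {-1, 3}; ∂J/∂q = -24(q - 1)(q + 1)(q + 4) = 0 at q ∈ {-4, -1, 1}.
The Hessian is diagonal: diag(J_pp, J_qq). Second derivatives: J_pp(-1)=-24, J_pp(3)=24; J_qq(-4)=-360, J_qq(-1)=144, J_qq(1)=-240.
Local maxima occur where both diagonal entries negative: (-1, -4), (-1, 1). Count: 2.

2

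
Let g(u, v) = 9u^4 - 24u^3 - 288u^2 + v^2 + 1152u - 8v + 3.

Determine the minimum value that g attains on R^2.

g(u,v) separates as P(u) + Q(v) + 3, so its minimum is min P + min Q + 3.
P'(u) = 36(u - 4)(u - 2)(u + 4) vanishes at u ∈ {-4, 2, 4}; Q'(v) = 2v - 8 vanishes at v ∈ {4}.
Local minima of P (where P''>0): P(-4)=-5376, P(4)=768. Local minima of Q: Q(4)=-16.
So the global minimum of g is P(-4) + Q(4) + 3 = -5376 − 16 + 3 = -5389, attained at (-4, 4).

-5389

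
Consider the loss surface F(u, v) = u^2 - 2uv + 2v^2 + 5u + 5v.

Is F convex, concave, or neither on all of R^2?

convex

F is quadratic, so its Hessian is the constant matrix H = [[2, -2], [-2, 4]].
det(H) = 4, tr(H) = 6.
det(H) > 0 and tr(H) > 0, so H is positive definite everywhere: convex.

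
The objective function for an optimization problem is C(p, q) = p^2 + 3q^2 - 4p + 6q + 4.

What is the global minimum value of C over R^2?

-3

C(p,q) separates as A(p) + B(q) + 4, so its minimum is min A + min B + 4.
A'(p) = 2p - 4 vanishes at p ∈ {2}; B'(q) = 6q + 6 vanishes at q ∈ {-1}.
Local minima of A (where A''>0): A(2)=-4. Local minima of B: B(-1)=-3.
So the global minimum of C is A(2) + B(-1) + 4 = -4 − 3 + 4 = -3, attained at (2, -1).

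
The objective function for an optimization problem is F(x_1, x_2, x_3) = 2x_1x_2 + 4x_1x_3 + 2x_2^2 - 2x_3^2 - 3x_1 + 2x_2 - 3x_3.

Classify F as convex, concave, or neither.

neither

F is quadratic, so its Hessian is the constant matrix H = [[0, 2, 4], [2, 4, 0], [4, 0, -4]].
Leading principal minors: 0, -4, -48.
Neither pattern holds ⇒ H is indefinite ⇒ neither convex nor concave.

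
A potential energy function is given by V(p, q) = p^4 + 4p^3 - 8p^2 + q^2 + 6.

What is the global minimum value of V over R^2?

-122

V(p,q) separates as A(p) + B(q) + 6, so its minimum is min A + min B + 6.
A'(p) = 4p(p - 1)(p + 4) vanishes at p ∈ {-4, 0, 1}; B'(q) = 2q vanishes at q ∈ {0}.
Local minima of A (where A''>0): A(-4)=-128, A(1)=-3. Local minima of B: B(0)=0.
So the global minimum of V is A(-4) + B(0) + 6 = -128 + 0 + 6 = -122, attained at (-4, 0).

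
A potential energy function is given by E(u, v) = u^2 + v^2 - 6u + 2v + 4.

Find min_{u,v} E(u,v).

E(u,v) separates as P(u) + Q(v) + 4, so its minimum is min P + min Q + 4.
P'(u) = 2u - 6 vanishes at u ∈ {3}; Q'(v) = 2v + 2 vanishes at v ∈ {-1}.
Local minima of P (where P''>0): P(3)=-9. Local minima of Q: Q(-1)=-1.
So the global minimum of E is P(3) + Q(-1) + 4 = -9 − 1 + 4 = -6, attained at (3, -1).

-6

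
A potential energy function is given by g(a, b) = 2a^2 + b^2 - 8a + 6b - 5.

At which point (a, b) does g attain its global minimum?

(2, -3)

g(a,b) separates as P(a) + Q(b) − 5, so its minimum is min P + min Q − 5.
P'(a) = 4a - 8 vanishes at a ∈ {2}; Q'(b) = 2b + 6 vanishes at b ∈ {-3}.
Local minima of P (where P''>0): P(2)=-8. Local minima of Q: Q(-3)=-9.
So the global minimum of g is P(2) + Q(-3) − 5 = -8 − 9 − 5 = -22, attained at (2, -3).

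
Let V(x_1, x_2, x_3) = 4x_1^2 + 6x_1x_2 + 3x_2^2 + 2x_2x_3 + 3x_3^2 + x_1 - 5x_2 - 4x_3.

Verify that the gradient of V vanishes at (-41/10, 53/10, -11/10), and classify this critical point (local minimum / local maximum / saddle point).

∇V = (8x_1 + 6x_2 + 1, 6x_1 + 6x_2 + 2x_3 - 5, 2x_2 + 6x_3 - 4); substituting (-41/10, 53/10, -11/10) gives ∇V = (0, 0, 0), so (-41/10, 53/10, -11/10) is indeed a critical point.
The Hessian is constant: H = [[8, 6, 0], [6, 6, 2], [0, 2, 6]].
Leading principal minors: Δ₁ = 8, Δ₂ = 12, Δ₃ = 40.
All leading minors are positive, so H is positive definite: a local minimum.

local minimum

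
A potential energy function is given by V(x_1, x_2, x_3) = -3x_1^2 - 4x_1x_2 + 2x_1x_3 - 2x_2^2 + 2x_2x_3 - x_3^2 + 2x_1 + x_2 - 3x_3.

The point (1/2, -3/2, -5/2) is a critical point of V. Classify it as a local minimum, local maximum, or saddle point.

The Hessian is constant: H = [[-6, -4, 2], [-4, -4, 2], [2, 2, -2]].
Leading principal minors: Δ₁ = -6, Δ₂ = 8, Δ₃ = -8.
The minors alternate sign starting negative (−, +, −), so H is negative definite: a local maximum.

local maximum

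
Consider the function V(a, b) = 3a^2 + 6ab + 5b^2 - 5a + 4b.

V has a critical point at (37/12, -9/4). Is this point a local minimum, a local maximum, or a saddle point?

local minimum

The Hessian of V is constant: H = [[6, 6], [6, 10]].
det(H) = 6·10 − 6² = 24.
det(H) > 0 and tr(H) = 16 > 0, so H is positive definite and the point is a local minimum.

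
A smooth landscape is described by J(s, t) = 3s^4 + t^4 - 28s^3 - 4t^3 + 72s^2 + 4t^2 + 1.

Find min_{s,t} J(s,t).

J(s,t) separates as P(s) + Q(t) + 1, so its minimum is min P + min Q + 1.
P'(s) = 12s(s - 4)(s - 3) vanishes at s ∈ {0, 3, 4}; Q'(t) = 4t(t - 2)(t - 1) vanishes at t ∈ {0, 1, 2}.
Local minima of P (where P''>0): P(0)=0, P(4)=128. Local minima of Q: Q(0)=0, Q(2)=0.
So the global minimum of J is P(0) + Q(0) + 1 = 0 + 0 + 1 = 1, attained at (0, 0).

1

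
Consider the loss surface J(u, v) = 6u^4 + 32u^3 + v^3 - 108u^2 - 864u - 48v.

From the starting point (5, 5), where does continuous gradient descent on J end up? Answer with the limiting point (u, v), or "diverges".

J is separable, so gradient descent decouples: u follows -∂J/∂u, v follows -∂J/∂v.
∂J/∂u = 24(u - 3)(u + 3)(u + 4); at u=5 this is 3456, so u decreases.
∂J/∂v = 3(v - 4)(v + 4); at v=5 this is 27, so v decreases.
u converges to its nearest critical value 3 (a local min of the u-part); v converges to 4. The iterate converges to (3, 4).

(3, 4)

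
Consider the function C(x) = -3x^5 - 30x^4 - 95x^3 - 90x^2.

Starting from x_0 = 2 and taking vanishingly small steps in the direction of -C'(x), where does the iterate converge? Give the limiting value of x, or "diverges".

C'(x) = -15x(x + 1)(x + 3)(x + 4), so C'(2) = -2700.
Gradient descent moves in the -C' direction, i.e. x is increasing.
There is no critical point above x=2, and C' keeps the same sign, so the iterate runs off to +∞.

diverges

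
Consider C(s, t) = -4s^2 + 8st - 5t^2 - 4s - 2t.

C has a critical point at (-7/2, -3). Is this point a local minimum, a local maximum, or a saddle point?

The Hessian of C is constant: H = [[-8, 8], [8, -10]].
det(H) = (-8)·(-10) − 8² = 16.
det(H) > 0 and tr(H) = -18 < 0, so H is negative definite and the point is a local maximum.

local maximum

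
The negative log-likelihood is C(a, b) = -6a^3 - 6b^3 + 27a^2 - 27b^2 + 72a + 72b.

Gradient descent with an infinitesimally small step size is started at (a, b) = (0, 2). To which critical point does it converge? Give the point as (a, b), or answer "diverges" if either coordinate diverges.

diverges

C is separable, so gradient descent decouples: a follows -∂C/∂a, b follows -∂C/∂b.
∂C/∂a = -18(a - 4)(a + 1); at a=0 this is 72, so a decreases.
∂C/∂b = -18(b - 1)(b + 4); at b=2 this is -108, so b increases.
The b-coordinate has no critical point in that direction and runs off to infinity.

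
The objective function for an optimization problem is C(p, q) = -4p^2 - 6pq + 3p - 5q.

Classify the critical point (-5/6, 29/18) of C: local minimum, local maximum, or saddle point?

The Hessian of C is constant: H = [[-8, -6], [-6, 0]].
det(H) = (-8)·0 − (-6)² = -36.
Since det(H) < 0, H is indefinite and the critical point is a saddle point.

saddle point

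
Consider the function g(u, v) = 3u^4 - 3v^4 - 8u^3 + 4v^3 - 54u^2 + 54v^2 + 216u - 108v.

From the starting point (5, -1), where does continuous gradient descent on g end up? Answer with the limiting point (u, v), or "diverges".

(3, 1)

g is separable, so gradient descent decouples: u follows -∂g/∂u, v follows -∂g/∂v.
∂g/∂u = 12(u - 3)(u - 2)(u + 3); at u=5 this is 576, so u decreases.
∂g/∂v = -12(v - 3)(v - 1)(v + 3); at v=-1 this is -192, so v increases.
u converges to its nearest critical value 3 (a local min of the u-part); v converges to 1. The iterate converges to (3, 1).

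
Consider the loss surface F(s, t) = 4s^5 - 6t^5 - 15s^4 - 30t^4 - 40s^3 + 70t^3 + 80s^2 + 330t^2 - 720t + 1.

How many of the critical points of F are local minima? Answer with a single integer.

4

F separates as a function of s plus a function of t, so ∇F=0 decouples.
∂F/∂s = 20s(s - 4)(s - 1)(s + 2) = 0 at s ∈ {-2, 0, 1, 4}; ∂F/∂t = -30(t - 2)(t - 1)(t + 3)(t + 4) = 0 at t ∈ {-4, -3, 1, 2}.
The Hessian is diagonal: diag(F_ss, F_tt). Second derivatives: F_ss(-2)=-720, F_ss(0)=160, F_ss(1)=-180, F_ss(4)=1440; F_tt(-4)=900, F_tt(-3)=-600, F_tt(1)=600, F_tt(2)=-900.
Local minima occur where both diagonal entries positive: (0, -4), (0, 1), (4, -4), (4, 1). Count: 4.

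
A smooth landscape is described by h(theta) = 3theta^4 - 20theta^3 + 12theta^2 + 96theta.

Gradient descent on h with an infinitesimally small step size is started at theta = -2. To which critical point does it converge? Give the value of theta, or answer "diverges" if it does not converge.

h'(theta) = 12(theta - 4)(theta - 2)(theta + 1), so h'(-2) = -288.
Gradient descent moves in the -h' direction, i.e. theta is increasing.
The nearest critical point in that direction is theta = -1, where h'' = 180 > 0 (a local minimum). The iterate converges there.

-1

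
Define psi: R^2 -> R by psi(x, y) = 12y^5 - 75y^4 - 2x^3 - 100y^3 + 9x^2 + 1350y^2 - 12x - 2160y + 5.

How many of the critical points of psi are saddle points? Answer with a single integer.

4

psi separates as a function of x plus a function of y, so ∇psi=0 decouples.
∂psi/∂x = -6(x - 2)(x - 1) = 0 at x ∈ {1, 2}; ∂psi/∂y = 60(y - 4)(y - 3)(y - 1)(y + 3) = 0 at y ∈ {-3, 1, 3, 4}.
The Hessian is diagonal: diag(psi_xx, psi_yy). Second derivatives: psi_xx(1)=6, psi_xx(2)=-6; psi_yy(-3)=-10080, psi_yy(1)=1440, psi_yy(3)=-720, psi_yy(4)=1260.
Saddle points occur where the two diagonal entries have opposite signs: (1, -3), (1, 3), (2, 1), (2, 4). Count: 4.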